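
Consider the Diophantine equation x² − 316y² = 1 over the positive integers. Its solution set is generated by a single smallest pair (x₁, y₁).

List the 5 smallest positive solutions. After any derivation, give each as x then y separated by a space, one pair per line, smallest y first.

[17; 1,3,2,8,2,3,1,34] for √316; ℓ=8 ⇒ convergent index 7
step 0: (17, 1)  from 17·(1,0) + (0,1)
step 1: (18, 1)  from 1·(17,1) + (1,0)
step 2: (71, 4)  from 3·(18,1) + (17,1)
…
step 4: (1351, 76)  from 8·(160,9) + (71,4)
…
step 6: (9937, 559)  from 3·(2862,161) + (1351,76)
step 7: (12799, 720)  from 1·(9937,559) + (2862,161)
fundamental: x₁=12799, y₁=720  (since 163814401 − 316·518400 = 1)
(12799+720√316)^2 = 327628801 + 18430560√316
(12799+720√316)^3 = 8386642035199 + 471785474160√316
(12799+720√316)^4 = 214681262489395201 + 12076764549117120√316
(12799+720√316)^5 = 5495410948816896319999 + 309141018456514563600√316

12799 720
327628801 18430560
8386642035199 471785474160
214681262489395201 12076764549117120
5495410948816896319999 309141018456514563600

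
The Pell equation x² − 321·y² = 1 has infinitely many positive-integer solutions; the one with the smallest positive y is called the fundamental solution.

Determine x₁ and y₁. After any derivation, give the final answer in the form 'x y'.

215 12

[17; 1,10,1,34] for √321; ℓ=4 ⇒ convergent index 3
k=0  a_k=17  p_k/q_k = 17/1
k=1  a_k=1  p_k/q_k = 18/1
k=2  a_k=10  p_k/q_k = 197/11
k=3  a_k=1  p_k/q_k = 215/12
fundamental: x₁=215, y₁=12  (since 46225 − 321·144 = 1)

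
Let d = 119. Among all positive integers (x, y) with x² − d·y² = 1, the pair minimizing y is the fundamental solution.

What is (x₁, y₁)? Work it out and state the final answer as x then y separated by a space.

[10; 1,9,1,20] for √119; ℓ=4 ⇒ convergent index 3
step 0: (10, 1)  from 10·(1,0) + (0,1)
step 1: (11, 1)  from 1·(10,1) + (1,0)
step 2: (109, 10)  from 9·(11,1) + (10,1)
step 3: (120, 11)  from 1·(109,10) + (11,1)
→ (120, 11).  Check: 120²=14400, 119·11²=14399, difference 1.

120 11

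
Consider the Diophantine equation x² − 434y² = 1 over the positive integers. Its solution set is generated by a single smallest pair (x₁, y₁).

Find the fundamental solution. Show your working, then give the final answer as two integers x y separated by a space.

d=434: √d = [20; 1,4,1,40] (ℓ=4, even), read p_3/q_3
step 0: (20, 1)  from 20·(1,0) + (0,1)
step 1: (21, 1)  from 1·(20,1) + (1,0)
step 2: (104, 5)  from 4·(21,1) + (20,1)
step 3: (125, 6)  from 1·(104,5) + (21,1)
(x₁, y₁) = (125, 6);  125² − 434·6² = 1 ✓

125 6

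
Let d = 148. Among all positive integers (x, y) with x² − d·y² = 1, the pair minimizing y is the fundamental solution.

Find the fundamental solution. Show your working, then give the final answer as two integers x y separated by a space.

73 6

√148 → a₀=12, period (6,24); ℓ=2 even so k=1
k=0  a_k=12  p_k/q_k = 12/1
k=1  a_k=6  p_k/q_k = 73/6
fundamental: x₁=73, y₁=6  (since 5329 − 148·36 = 1)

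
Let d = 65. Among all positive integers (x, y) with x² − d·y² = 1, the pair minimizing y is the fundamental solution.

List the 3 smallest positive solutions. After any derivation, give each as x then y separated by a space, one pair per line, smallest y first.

129 16
33281 4128
8586369 1065008

[8; 16] for √65; ℓ=1 ⇒ convergent index 1
a_0=8:  p_0=8·1+0=8,  q_0=8·0+1=1
a_1=16:  p_1=16·8+1=129,  q_1=16·1+0=16
(x₁, y₁) = (129, 16);  129² − 65·16² = 1 ✓
(129+16√65)^2 = 33281 + 4128√65
(129+16√65)^3 = 8586369 + 1065008√65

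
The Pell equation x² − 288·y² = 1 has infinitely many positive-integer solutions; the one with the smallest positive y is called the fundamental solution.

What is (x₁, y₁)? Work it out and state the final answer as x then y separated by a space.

17 1

√288 → a₀=16, period (1,32); ℓ=2 even so k=1
k=0  a_k=16  p_k/q_k = 16/1
k=1  a_k=1  p_k/q_k = 17/1
fundamental: x₁=17, y₁=1  (since 289 − 288·1 = 1)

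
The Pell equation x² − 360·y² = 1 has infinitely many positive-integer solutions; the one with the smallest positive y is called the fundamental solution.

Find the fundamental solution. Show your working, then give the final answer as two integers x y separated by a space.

√360 = [18; 1,36, …], period ℓ=2 (even) → k=1
a_0=18:  p_0=18·1+0=18,  q_0=18·0+1=1
a_1=1:  p_1=1·18+1=19,  q_1=1·1+0=1
(x₁, y₁) = (19, 1);  19² − 360·1² = 1 ✓

19 1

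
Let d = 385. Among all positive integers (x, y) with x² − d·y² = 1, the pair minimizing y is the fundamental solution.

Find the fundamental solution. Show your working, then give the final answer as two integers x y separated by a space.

95831 4884

√385 → a₀=19, period (1,1,1,1,1,…,1,1,38); ℓ=16 even so k=15
k=0  a_k=19  p_k/q_k = 19/1
…
k=2  a_k=1  p_k/q_k = 39/2
k=3  a_k=1  p_k/q_k = 59/3
k=4  a_k=1  p_k/q_k = 98/5
…
k=6  a_k=3  p_k/q_k = 569/29
…
k=8  a_k=2  p_k/q_k = 2021/103
k=9  a_k=1  p_k/q_k = 2747/140
k=10  a_k=3  p_k/q_k = 10262/523
k=11  a_k=1  p_k/q_k = 13009/663
k=12  a_k=1  p_k/q_k = 23271/1186
k=13  a_k=1  p_k/q_k = 36280/1849
k=14  a_k=1  p_k/q_k = 59551/3035
k=15  a_k=1  p_k/q_k = 95831/4884
fundamental: x₁=95831, y₁=4884  (since 9183580561 − 385·23853456 = 1)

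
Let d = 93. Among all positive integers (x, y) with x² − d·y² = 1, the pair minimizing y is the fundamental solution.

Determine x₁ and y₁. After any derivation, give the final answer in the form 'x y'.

√93 = [9; 1,1,1,4,6,4,1,1,1,18, …], period ℓ=10 (even) → k=9
k=0  a_k=9  p_k/q_k = 9/1
k=1  a_k=1  p_k/q_k = 10/1
k=2  a_k=1  p_k/q_k = 19/2
k=3  a_k=1  p_k/q_k = 29/3
k=4  a_k=4  p_k/q_k = 135/14
…
k=6  a_k=4  p_k/q_k = 3491/362
…
k=8  a_k=1  p_k/q_k = 7821/811
k=9  a_k=1  p_k/q_k = 12151/1260
(x₁, y₁) = (12151, 1260);  12151² − 93·1260² = 1 ✓

12151 1260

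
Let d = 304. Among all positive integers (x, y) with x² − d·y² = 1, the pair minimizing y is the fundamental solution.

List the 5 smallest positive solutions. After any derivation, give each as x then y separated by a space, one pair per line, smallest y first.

√304 → a₀=17, period (2,3,2,1,1,1,1,1,2,3,2,34); ℓ=12 even so k=11
a_0=17:  p_0=17·1+0=17,  q_0=17·0+1=1
a_1=2:  p_1=2·17+1=35,  q_1=2·1+0=2
a_2=3:  p_2=3·35+17=122,  q_2=3·2+1=7
a_3=2:  p_3=2·122+35=279,  q_3=2·7+2=16
…
a_5=1:  p_5=1·401+279=680,  q_5=1·23+16=39
a_6=1:  p_6=1·680+401=1081,  q_6=1·39+23=62
a_7=1:  p_7=1·1081+680=1761,  q_7=1·62+39=101
…
a_10=3:  p_10=3·7445+2842=25177,  q_10=3·427+163=1444
a_11=2:  p_11=2·25177+7445=57799,  q_11=2·1444+427=3315
→ (57799, 3315).  Check: 57799²=3340724401, 304·3315²=3340724400, difference 1.
n=2: (57799,3315)∘(57799,3315) = (57799·57799+304·3315·3315, 57799·3315+3315·57799) = (6681448801,383207370)
n=3: (6681448801,383207370)∘(57799,3315) = (57799·6681448801+304·3315·383207370, 57799·383207370+3315·6681448801) = (772362118440199,44298005553945)
n=4: (772362118440199,44298005553945)∘(57799,3315) = (57799·772362118440199+304·3315·44298005553945, 57799·44298005553945+3315·772362118440199) = (89283516160768675201,5120760845641726740)
n=5: (89283516160768675201,5120760845641726740)∘(57799,3315) = (57799·89283516160768675201+304·3315·5120760845641726740, 57799·5120760845641726740+3315·89283516160768675201) = (10320995900380175197444999,591949712190194322136575)

57799 3315
6681448801 383207370
772362118440199 44298005553945
89283516160768675201 5120760845641726740
10320995900380175197444999 591949712190194322136575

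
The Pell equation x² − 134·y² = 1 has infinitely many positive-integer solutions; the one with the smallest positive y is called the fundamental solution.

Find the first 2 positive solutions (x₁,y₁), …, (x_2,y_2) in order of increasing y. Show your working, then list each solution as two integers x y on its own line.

d=134: √d = [11; 1,1,2,1,3,…,1,1,22] (ℓ=14, even), read p_13/q_13
i=0: a=11 ⇒ p=11, q=1
i=1: a=1 ⇒ p=12, q=1
i=2: a=1 ⇒ p=23, q=2
i=3: a=2 ⇒ p=58, q=5
i=4: a=1 ⇒ p=81, q=7
i=5: a=3 ⇒ p=301, q=26
i=6: a=1 ⇒ p=382, q=33
i=7: a=10 ⇒ p=4121, q=356
…
i=9: a=3 ⇒ p=17630, q=1523
i=10: a=1 ⇒ p=22133, q=1912
i=11: a=2 ⇒ p=61896, q=5347
i=12: a=1 ⇒ p=84029, q=7259
i=13: a=1 ⇒ p=145925, q=12606
→ (145925, 12606).  Check: 145925²=21294105625, 134·12606²=21294105624, difference 1.
k=2:  x_2 = 145925·145925+134·12606·12606 = 42588211249,  y_2 = 145925·12606+12606·145925 = 3679061100

145925 12606
42588211249 3679061100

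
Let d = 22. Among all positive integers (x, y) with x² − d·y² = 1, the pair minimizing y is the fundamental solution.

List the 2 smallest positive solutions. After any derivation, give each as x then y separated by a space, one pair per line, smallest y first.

197 42
77617 16548

[4; 1,2,4,2,1,8] for √22; ℓ=6 ⇒ convergent index 5
step 0: (4, 1)  from 4·(1,0) + (0,1)
…
step 4: (136, 29)  from 2·(61,13) + (14,3)
step 5: (197, 42)  from 1·(136,29) + (61,13)
fundamental: x₁=197, y₁=42  (since 38809 − 22·1764 = 1)
k=2:  x_2 = 197·197+22·42·42 = 77617,  y_2 = 197·42+42·197 = 16548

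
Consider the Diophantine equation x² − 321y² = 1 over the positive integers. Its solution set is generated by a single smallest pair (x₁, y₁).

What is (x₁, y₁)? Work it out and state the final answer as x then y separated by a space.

√321 → a₀=17, period (1,10,1,34); ℓ=4 even so k=3
k=0  a_k=17  p_k/q_k = 17/1
…
k=2  a_k=10  p_k/q_k = 197/11
k=3  a_k=1  p_k/q_k = 215/12
→ (215, 12).  Check: 215²=46225, 321·12²=46224, difference 1.

215 12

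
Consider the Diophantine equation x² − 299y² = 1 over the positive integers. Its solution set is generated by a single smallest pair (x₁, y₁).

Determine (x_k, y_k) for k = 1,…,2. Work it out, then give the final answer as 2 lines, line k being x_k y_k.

√299 = [17; 3,2,3,34, …], period ℓ=4 (even) → k=3
i=0: a=17 ⇒ p=17, q=1
i=1: a=3 ⇒ p=52, q=3
i=2: a=2 ⇒ p=121, q=7
i=3: a=3 ⇒ p=415, q=24
fundamental: x₁=415, y₁=24  (since 172225 − 299·576 = 1)
(415+24√299)^2 = 344449 + 19920√299

415 24
344449 19920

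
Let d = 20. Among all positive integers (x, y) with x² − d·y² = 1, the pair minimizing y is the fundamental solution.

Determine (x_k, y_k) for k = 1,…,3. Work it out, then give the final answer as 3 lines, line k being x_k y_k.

9 2
161 36
2889 646

√20 = [4; 2,8, …], period ℓ=2 (even) → k=1
k=0  a_k=4  p_k/q_k = 4/1
k=1  a_k=2  p_k/q_k = 9/2
→ (9, 2).  Check: 9²=81, 20·2²=80, difference 1.
k=2:  x_2 = 9·9+20·2·2 = 161,  y_2 = 9·2+2·9 = 36
k=3:  x_3 = 9·161+20·2·36 = 2889,  y_3 = 9·36+2·161 = 646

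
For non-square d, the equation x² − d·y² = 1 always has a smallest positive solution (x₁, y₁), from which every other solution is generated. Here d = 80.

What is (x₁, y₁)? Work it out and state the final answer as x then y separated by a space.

√80 = [8; 1,16, …], period ℓ=2 (even) → k=1
i=0: a=8 ⇒ p=8, q=1
i=1: a=1 ⇒ p=9, q=1
→ (9, 1).  Check: 9²=81, 80·1²=80, difference 1.

9 1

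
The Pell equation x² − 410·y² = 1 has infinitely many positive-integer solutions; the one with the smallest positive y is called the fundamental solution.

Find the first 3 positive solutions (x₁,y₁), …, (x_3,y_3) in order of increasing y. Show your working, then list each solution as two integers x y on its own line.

81 4
13121 648
2125521 104972

[20; 4,40] for √410; ℓ=2 ⇒ convergent index 1
a_0=20:  p_0=20·1+0=20,  q_0=20·0+1=1
a_1=4:  p_1=4·20+1=81,  q_1=4·1+0=4
→ (81, 4).  Check: 81²=6561, 410·4²=6560, difference 1.
n=2: (81,4)∘(81,4) = (81·81+410·4·4, 81·4+4·81) = (13121,648)
n=3: (13121,648)∘(81,4) = (81·13121+410·4·648, 81·648+4·13121) = (2125521,104972)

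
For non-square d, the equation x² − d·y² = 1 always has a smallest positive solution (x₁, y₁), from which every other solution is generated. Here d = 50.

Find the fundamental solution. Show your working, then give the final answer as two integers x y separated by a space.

99 14

√50 = [7; 14, …], period ℓ=1 (odd) → k=1
k=0  a_k=7  p_k/q_k = 7/1
k=1  a_k=14  p_k/q_k = 99/14
fundamental: x₁=99, y₁=14  (since 9801 − 50·196 = 1)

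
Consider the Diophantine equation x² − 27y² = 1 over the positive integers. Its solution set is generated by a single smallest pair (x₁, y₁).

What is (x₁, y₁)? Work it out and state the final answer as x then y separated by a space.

26 5

√27 → a₀=5, period (5,10); ℓ=2 even so k=1
step 0: (5, 1)  from 5·(1,0) + (0,1)
step 1: (26, 5)  from 5·(5,1) + (1,0)
fundamental: x₁=26, y₁=5  (since 676 − 27·25 = 1)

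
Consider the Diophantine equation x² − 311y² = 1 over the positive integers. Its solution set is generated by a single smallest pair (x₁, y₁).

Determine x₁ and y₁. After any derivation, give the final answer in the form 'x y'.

16883880 957397

[17; 1,1,1,2,1,…,1,1,34] for √311; ℓ=16 ⇒ convergent index 15
step 0: (17, 1)  from 17·(1,0) + (0,1)
step 1: (18, 1)  from 1·(17,1) + (1,0)
step 2: (35, 2)  from 1·(18,1) + (17,1)
step 3: (53, 3)  from 1·(35,2) + (18,1)
step 4: (141, 8)  from 2·(53,3) + (35,2)
step 5: (194, 11)  from 1·(141,8) + (53,3)
step 6: (1305, 74)  from 6·(194,11) + (141,8)
step 7: (4109, 233)  from 3·(1305,74) + (194,11)
step 8: (71158, 4035)  from 17·(4109,233) + (1305,74)
step 9: (217583, 12338)  from 3·(71158,4035) + (4109,233)
step 10: (1376656, 78063)  from 6·(217583,12338) + (71158,4035)
step 11: (1594239, 90401)  from 1·(1376656,78063) + (217583,12338)
step 12: (4565134, 258865)  from 2·(1594239,90401) + (1376656,78063)
step 13: (6159373, 349266)  from 1·(4565134,258865) + (1594239,90401)
step 14: (10724507, 608131)  from 1·(6159373,349266) + (4565134,258865)
step 15: (16883880, 957397)  from 1·(10724507,608131) + (6159373,349266)
fundamental: x₁=16883880, y₁=957397  (since 285065403854400 − 311·916609015609 = 1)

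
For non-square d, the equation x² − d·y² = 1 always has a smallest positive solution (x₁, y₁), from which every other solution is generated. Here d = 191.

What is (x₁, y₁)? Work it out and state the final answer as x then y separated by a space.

8994000 650783

√191 = [13; 1,4,1,1,3,…,4,1,26, …], period ℓ=16 (even) → k=15
i=0: a=13 ⇒ p=13, q=1
…
i=2: a=4 ⇒ p=69, q=5
i=3: a=1 ⇒ p=83, q=6
…
i=6: a=2 ⇒ p=1230, q=89
…
i=8: a=13 ⇒ p=40217, q=2910
…
i=14: a=4 ⇒ p=7377553, q=533821
i=15: a=1 ⇒ p=8994000, q=650783
→ (8994000, 650783).  Check: 8994000²=80892036000000, 191·650783²=80892035999999, difference 1.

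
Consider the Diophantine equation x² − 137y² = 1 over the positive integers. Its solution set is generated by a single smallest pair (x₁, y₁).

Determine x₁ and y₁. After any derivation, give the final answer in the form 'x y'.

6083073 519712

√137 → a₀=11, period (1,2,2,1,1,2,2,1,22); ℓ=9 odd so k=17
k=0  a_k=11  p_k/q_k = 11/1
k=1  a_k=1  p_k/q_k = 12/1
k=2  a_k=2  p_k/q_k = 35/3
k=3  a_k=2  p_k/q_k = 82/7
k=4  a_k=1  p_k/q_k = 117/10
k=5  a_k=1  p_k/q_k = 199/17
k=6  a_k=2  p_k/q_k = 515/44
k=7  a_k=2  p_k/q_k = 1229/105
k=8  a_k=1  p_k/q_k = 1744/149
…
k=10  a_k=1  p_k/q_k = 41341/3532
…
k=12  a_k=2  p_k/q_k = 285899/24426
k=13  a_k=1  p_k/q_k = 408178/34873
k=14  a_k=1  p_k/q_k = 694077/59299
…
k=16  a_k=2  p_k/q_k = 4286741/366241
k=17  a_k=1  p_k/q_k = 6083073/519712
→ (6083073, 519712).  Check: 6083073²=37003777123329, 137·519712²=37003777123328, difference 1.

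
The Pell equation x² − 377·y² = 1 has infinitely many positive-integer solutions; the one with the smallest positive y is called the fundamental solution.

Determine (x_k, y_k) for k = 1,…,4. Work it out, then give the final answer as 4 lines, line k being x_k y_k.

233 12
108577 5592
50596649 2605860
23577929857 1214325168

[19; 2,2,2,38] for √377; ℓ=4 ⇒ convergent index 3
k=0  a_k=19  p_k/q_k = 19/1
…
k=2  a_k=2  p_k/q_k = 97/5
k=3  a_k=2  p_k/q_k = 233/12
→ (233, 12).  Check: 233²=54289, 377·12²=54288, difference 1.
(x_2, y_2) = (233·233 + 377·12·12, 233·12 + 12·233) = (108577, 5592)
(x_3, y_3) = (233·108577 + 377·12·5592, 233·5592 + 12·108577) = (50596649, 2605860)
(x_4, y_4) = (233·50596649 + 377·12·2605860, 233·2605860 + 12·50596649) = (23577929857, 1214325168)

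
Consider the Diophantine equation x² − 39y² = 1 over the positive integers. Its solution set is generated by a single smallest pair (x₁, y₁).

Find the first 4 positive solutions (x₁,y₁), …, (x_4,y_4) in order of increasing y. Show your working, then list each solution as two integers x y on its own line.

25 4
1249 200
62425 9996
3120001 499600

√39 → a₀=6, period (4,12); ℓ=2 even so k=1
k=0  a_k=6  p_k/q_k = 6/1
k=1  a_k=4  p_k/q_k = 25/4
fundamental: x₁=25, y₁=4  (since 625 − 39·16 = 1)
(25+4√39)^2 = 1249 + 200√39
(25+4√39)^3 = 62425 + 9996√39
(25+4√39)^4 = 3120001 + 499600√39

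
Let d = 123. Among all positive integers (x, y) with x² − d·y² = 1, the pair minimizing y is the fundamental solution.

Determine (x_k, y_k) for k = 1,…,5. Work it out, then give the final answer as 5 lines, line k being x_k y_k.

√123 = [11; 11,22, …], period ℓ=2 (even) → k=1
i=0: a=11 ⇒ p=11, q=1
i=1: a=11 ⇒ p=122, q=11
(x₁, y₁) = (122, 11);  122² − 123·11² = 1 ✓
(x_2, y_2) = (122·122 + 123·11·11, 122·11 + 11·122) = (29767, 2684)
(x_3, y_3) = (122·29767 + 123·11·2684, 122·2684 + 11·29767) = (7263026, 654885)
(x_4, y_4) = (122·7263026 + 123·11·654885, 122·654885 + 11·7263026) = (1772148577, 159789256)
(x_5, y_5) = (122·1772148577 + 123·11·159789256, 122·159789256 + 11·1772148577) = (432396989762, 38987923579)

122 11
29767 2684
7263026 654885
1772148577 159789256
432396989762 38987923579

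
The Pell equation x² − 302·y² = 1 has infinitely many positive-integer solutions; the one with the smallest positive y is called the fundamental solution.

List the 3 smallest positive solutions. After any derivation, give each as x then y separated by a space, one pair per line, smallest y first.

√302 = [17; 2,1,1,1,4,…,1,2,34, …], period ℓ=16 (even) → k=15
step 0: (17, 1)  from 17·(1,0) + (0,1)
step 1: (35, 2)  from 2·(17,1) + (1,0)
…
step 4: (139, 8)  from 1·(87,5) + (52,3)
step 5: (643, 37)  from 4·(139,8) + (87,5)
step 6: (1425, 82)  from 2·(643,37) + (139,8)
step 7: (2068, 119)  from 1·(1425,82) + (643,37)
step 8: (34513, 1986)  from 16·(2068,119) + (1425,82)
step 9: (36581, 2105)  from 1·(34513,1986) + (2068,119)
step 10: (107675, 6196)  from 2·(36581,2105) + (34513,1986)
step 11: (467281, 26889)  from 4·(107675,6196) + (36581,2105)
…
step 13: (1042237, 59974)  from 1·(574956,33085) + (467281,26889)
step 14: (1617193, 93059)  from 1·(1042237,59974) + (574956,33085)
step 15: (4276623, 246092)  from 2·(1617193,93059) + (1042237,59974)
→ (4276623, 246092).  Check: 4276623²=18289504284129, 302·246092²=18289504284128, difference 1.
n=2: (4276623,246092)∘(4276623,246092) = (4276623·4276623+302·246092·246092, 4276623·246092+246092·4276623) = (36579008568257,2104885414632)
n=3: (36579008568257,2104885414632)∘(4276623,246092) = (4276623·36579008568257+302·246092·2104885414632, 4276623·2104885414632+246092·36579008568257) = (312869258720405635599,18003602753159249380)

4276623 246092
36579008568257 2104885414632
312869258720405635599 18003602753159249380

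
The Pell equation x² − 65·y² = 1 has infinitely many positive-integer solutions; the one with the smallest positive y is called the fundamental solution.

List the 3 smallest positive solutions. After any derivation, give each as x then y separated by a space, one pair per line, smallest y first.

√65 = [8; 16, …], period ℓ=1 (odd) → k=1
i=0: a=8 ⇒ p=8, q=1
i=1: a=16 ⇒ p=129, q=16
→ (129, 16).  Check: 129²=16641, 65·16²=16640, difference 1.
(129+16√65)^2 = 33281 + 4128√65
(129+16√65)^3 = 8586369 + 1065008√65

129 16
33281 4128
8586369 1065008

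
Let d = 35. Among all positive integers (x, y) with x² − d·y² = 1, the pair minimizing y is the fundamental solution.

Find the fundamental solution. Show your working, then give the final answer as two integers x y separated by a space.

6 1

√35 → a₀=5, period (1,10); ℓ=2 even so k=1
k=0  a_k=5  p_k/q_k = 5/1
k=1  a_k=1  p_k/q_k = 6/1
fundamental: x₁=6, y₁=1  (since 36 − 35·1 = 1)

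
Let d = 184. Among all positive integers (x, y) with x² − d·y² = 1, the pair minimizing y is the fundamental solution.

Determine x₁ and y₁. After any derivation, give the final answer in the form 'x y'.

24335 1794

√184 = [13; 1,1,3,2,1,2,1,2,3,1,1,26, …], period ℓ=12 (even) → k=11
k=0  a_k=13  p_k/q_k = 13/1
k=1  a_k=1  p_k/q_k = 14/1
…
k=3  a_k=3  p_k/q_k = 95/7
k=4  a_k=2  p_k/q_k = 217/16
k=5  a_k=1  p_k/q_k = 312/23
…
k=7  a_k=1  p_k/q_k = 1153/85
k=8  a_k=2  p_k/q_k = 3147/232
…
k=10  a_k=1  p_k/q_k = 13741/1013
k=11  a_k=1  p_k/q_k = 24335/1794
(x₁, y₁) = (24335, 1794);  24335² − 184·1794² = 1 ✓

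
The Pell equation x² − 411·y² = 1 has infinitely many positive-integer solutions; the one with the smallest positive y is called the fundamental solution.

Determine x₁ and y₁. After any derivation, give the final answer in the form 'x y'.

49730 2453

√411 = [20; 3,1,1,1,19,1,1,1,3,40, …], period ℓ=10 (even) → k=9
step 0: (20, 1)  from 20·(1,0) + (0,1)
step 1: (61, 3)  from 3·(20,1) + (1,0)
…
step 3: (142, 7)  from 1·(81,4) + (61,3)
step 4: (223, 11)  from 1·(142,7) + (81,4)
step 5: (4379, 216)  from 19·(223,11) + (142,7)
…
step 8: (13583, 670)  from 1·(8981,443) + (4602,227)
step 9: (49730, 2453)  from 3·(13583,670) + (8981,443)
(x₁, y₁) = (49730, 2453);  49730² − 411·2453² = 1 ✓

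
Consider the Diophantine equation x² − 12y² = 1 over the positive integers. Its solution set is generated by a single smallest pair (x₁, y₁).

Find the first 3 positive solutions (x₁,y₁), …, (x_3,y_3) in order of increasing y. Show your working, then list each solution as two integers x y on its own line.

d=12: √d = [3; 2,6] (ℓ=2, even), read p_1/q_1
k=0  a_k=3  p_k/q_k = 3/1
k=1  a_k=2  p_k/q_k = 7/2
(x₁, y₁) = (7, 2);  7² − 12·2² = 1 ✓
(7+2√12)^2 = 97 + 28√12
(7+2√12)^3 = 1351 + 390√12

7 2
97 28
1351 390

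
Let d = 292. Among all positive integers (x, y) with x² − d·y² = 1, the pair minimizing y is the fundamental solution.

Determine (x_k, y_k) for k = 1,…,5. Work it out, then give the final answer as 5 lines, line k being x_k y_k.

d=292: √d = [17; 11,2,1,3,8,3,1,2,11,34] (ℓ=10, even), read p_9/q_9
step 0: (17, 1)  from 17·(1,0) + (0,1)
…
step 4: (2136, 125)  from 3·(581,34) + (393,23)
step 5: (17669, 1034)  from 8·(2136,125) + (581,34)
step 6: (55143, 3227)  from 3·(17669,1034) + (2136,125)
…
step 8: (200767, 11749)  from 2·(72812,4261) + (55143,3227)
step 9: (2281249, 133500)  from 11·(200767,11749) + (72812,4261)
→ (2281249, 133500).  Check: 2281249²=5204097000001, 292·133500²=5204097000000, difference 1.
(x_2, y_2) = (2281249·2281249 + 292·133500·133500, 2281249·133500 + 133500·2281249) = (10408194000001, 609093483000)
(x_3, y_3) = (2281249·10408194000001 + 292·133500·609093483000, 2281249·609093483000 + 133500·10408194000001) = (47487364308614281249, 2778987798000400500)
(x_4, y_4) = (2281249·47487364308614281249 + 292·133500·2778987798000400500, 2281249·2778987798000400500 + 133500·47487364308614281249) = (216661004683313632776000001, 12679126270400622186966000)
(x_5, y_5) = (2281249·216661004683313632776000001 + 292·133500·12679126270400622186966000, 2281249·12679126270400622186966000 + 133500·216661004683313632776000001) = (988515400545561595548925838281249, 57848488250447518938990000667500)

2281249 133500
10408194000001 609093483000
47487364308614281249 2778987798000400500
216661004683313632776000001 12679126270400622186966000
988515400545561595548925838281249 57848488250447518938990000667500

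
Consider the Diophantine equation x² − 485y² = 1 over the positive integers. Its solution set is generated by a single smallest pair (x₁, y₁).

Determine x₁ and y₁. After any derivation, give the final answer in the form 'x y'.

√485 = [22; 44, …], period ℓ=1 (odd) → k=1
i=0: a=22 ⇒ p=22, q=1
i=1: a=44 ⇒ p=969, q=44
fundamental: x₁=969, y₁=44  (since 938961 − 485·1936 = 1)

969 44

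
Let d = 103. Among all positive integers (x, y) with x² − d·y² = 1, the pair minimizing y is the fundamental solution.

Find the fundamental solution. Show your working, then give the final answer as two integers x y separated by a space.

227528 22419

[10; 6,1,2,1,1,9,1,1,2,1,6,20] for √103; ℓ=12 ⇒ convergent index 11
a_0=10:  p_0=10·1+0=10,  q_0=10·0+1=1
…
a_2=1:  p_2=1·61+10=71,  q_2=1·6+1=7
…
a_6=9:  p_6=9·477+274=4567,  q_6=9·47+27=450
a_7=1:  p_7=1·4567+477=5044,  q_7=1·450+47=497
…
a_10=1:  p_10=1·24266+9611=33877,  q_10=1·2391+947=3338
a_11=6:  p_11=6·33877+24266=227528,  q_11=6·3338+2391=22419
(x₁, y₁) = (227528, 22419);  227528² − 103·22419² = 1 ✓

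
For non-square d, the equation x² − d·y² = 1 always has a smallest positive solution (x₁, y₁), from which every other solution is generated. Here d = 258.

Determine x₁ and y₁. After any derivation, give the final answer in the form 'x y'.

√258 = [16; 16,32, …], period ℓ=2 (even) → k=1
step 0: (16, 1)  from 16·(1,0) + (0,1)
step 1: (257, 16)  from 16·(16,1) + (1,0)
(x₁, y₁) = (257, 16);  257² − 258·16² = 1 ✓

257 16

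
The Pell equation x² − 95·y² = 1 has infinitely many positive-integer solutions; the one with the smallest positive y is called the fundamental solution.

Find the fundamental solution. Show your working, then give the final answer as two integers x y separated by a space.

√95 = [9; 1,2,1,18, …], period ℓ=4 (even) → k=3
a_0=9:  p_0=9·1+0=9,  q_0=9·0+1=1
a_1=1:  p_1=1·9+1=10,  q_1=1·1+0=1
a_2=2:  p_2=2·10+9=29,  q_2=2·1+1=3
a_3=1:  p_3=1·29+10=39,  q_3=1·3+1=4
(x₁, y₁) = (39, 4);  39² − 95·4² = 1 ✓

39 4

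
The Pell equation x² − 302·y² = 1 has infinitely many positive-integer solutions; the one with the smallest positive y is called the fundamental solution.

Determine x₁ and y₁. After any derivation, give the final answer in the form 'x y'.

4276623 246092

d=302: √d = [17; 2,1,1,1,4,…,1,2,34] (ℓ=16, even), read p_15/q_15
a_0=17:  p_0=17·1+0=17,  q_0=17·0+1=1
a_1=2:  p_1=2·17+1=35,  q_1=2·1+0=2
a_2=1:  p_2=1·35+17=52,  q_2=1·2+1=3
a_3=1:  p_3=1·52+35=87,  q_3=1·3+2=5
a_4=1:  p_4=1·87+52=139,  q_4=1·5+3=8
a_5=4:  p_5=4·139+87=643,  q_5=4·8+5=37
a_6=2:  p_6=2·643+139=1425,  q_6=2·37+8=82
…
a_8=16:  p_8=16·2068+1425=34513,  q_8=16·119+82=1986
a_9=1:  p_9=1·34513+2068=36581,  q_9=1·1986+119=2105
a_10=2:  p_10=2·36581+34513=107675,  q_10=2·2105+1986=6196
a_11=4:  p_11=4·107675+36581=467281,  q_11=4·6196+2105=26889
…
a_13=1:  p_13=1·574956+467281=1042237,  q_13=1·33085+26889=59974
a_14=1:  p_14=1·1042237+574956=1617193,  q_14=1·59974+33085=93059
a_15=2:  p_15=2·1617193+1042237=4276623,  q_15=2·93059+59974=246092
fundamental: x₁=4276623, y₁=246092  (since 18289504284129 − 302·60561272464 = 1)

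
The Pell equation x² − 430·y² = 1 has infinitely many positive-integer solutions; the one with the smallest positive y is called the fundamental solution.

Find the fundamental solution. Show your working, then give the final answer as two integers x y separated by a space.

2862251 138030

√430 → a₀=20, period (1,2,1,3,1,…,2,1,40); ℓ=14 even so k=13
step 0: (20, 1)  from 20·(1,0) + (0,1)
step 1: (21, 1)  from 1·(20,1) + (1,0)
…
step 3: (83, 4)  from 1·(62,3) + (21,1)
step 4: (311, 15)  from 3·(83,4) + (62,3)
step 5: (394, 19)  from 1·(311,15) + (83,4)
step 6: (2675, 129)  from 6·(394,19) + (311,15)
step 7: (21794, 1051)  from 8·(2675,129) + (394,19)
…
step 9: (155233, 7486)  from 1·(133439,6435) + (21794,1051)
step 10: (599138, 28893)  from 3·(155233,7486) + (133439,6435)
step 11: (754371, 36379)  from 1·(599138,28893) + (155233,7486)
step 12: (2107880, 101651)  from 2·(754371,36379) + (599138,28893)
step 13: (2862251, 138030)  from 1·(2107880,101651) + (754371,36379)
fundamental: x₁=2862251, y₁=138030  (since 8192480787001 − 430·19052280900 = 1)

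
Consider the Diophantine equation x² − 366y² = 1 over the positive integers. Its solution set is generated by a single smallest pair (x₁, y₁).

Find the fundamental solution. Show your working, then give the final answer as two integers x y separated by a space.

[19; 7,1,1,1,2,12,2,1,1,1,7,38] for √366; ℓ=12 ⇒ convergent index 11
a_0=19:  p_0=19·1+0=19,  q_0=19·0+1=1
…
a_3=1:  p_3=1·153+134=287,  q_3=1·8+7=15
…
a_8=1:  p_8=1·30055+14444=44499,  q_8=1·1571+755=2326
…
a_10=1:  p_10=1·74554+44499=119053,  q_10=1·3897+2326=6223
a_11=7:  p_11=7·119053+74554=907925,  q_11=7·6223+3897=47458
(x₁, y₁) = (907925, 47458);  907925² − 366·47458² = 1 ✓

907925 47458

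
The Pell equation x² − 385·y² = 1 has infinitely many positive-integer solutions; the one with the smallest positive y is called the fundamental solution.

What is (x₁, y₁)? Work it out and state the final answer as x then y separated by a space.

95831 4884

√385 → a₀=19, period (1,1,1,1,1,…,1,1,38); ℓ=16 even so k=15
a_0=19:  p_0=19·1+0=19,  q_0=19·0+1=1
a_1=1:  p_1=1·19+1=20,  q_1=1·1+0=1
…
a_3=1:  p_3=1·39+20=59,  q_3=1·2+1=3
a_4=1:  p_4=1·59+39=98,  q_4=1·3+2=5
a_5=1:  p_5=1·98+59=157,  q_5=1·5+3=8
…
a_8=2:  p_8=2·726+569=2021,  q_8=2·37+29=103
a_9=1:  p_9=1·2021+726=2747,  q_9=1·103+37=140
…
a_11=1:  p_11=1·10262+2747=13009,  q_11=1·523+140=663
…
a_14=1:  p_14=1·36280+23271=59551,  q_14=1·1849+1186=3035
a_15=1:  p_15=1·59551+36280=95831,  q_15=1·3035+1849=4884
→ (95831, 4884).  Check: 95831²=9183580561, 385·4884²=9183580560, difference 1.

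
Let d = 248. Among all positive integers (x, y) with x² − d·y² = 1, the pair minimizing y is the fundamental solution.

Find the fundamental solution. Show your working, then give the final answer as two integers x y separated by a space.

63 4

d=248: √d = [15; 1,2,1,30] (ℓ=4, even), read p_3/q_3
k=0  a_k=15  p_k/q_k = 15/1
…
k=2  a_k=2  p_k/q_k = 47/3
k=3  a_k=1  p_k/q_k = 63/4
(x₁, y₁) = (63, 4);  63² − 248·4² = 1 ✓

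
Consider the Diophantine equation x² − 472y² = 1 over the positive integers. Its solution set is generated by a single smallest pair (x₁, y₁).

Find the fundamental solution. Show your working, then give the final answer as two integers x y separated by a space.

d=472: √d = [21; 1,2,1,1,1,…,2,1,42] (ℓ=14, even), read p_13/q_13
k=0  a_k=21  p_k/q_k = 21/1
…
k=12  a_k=2  p_k/q_k = 222687/10250
k=13  a_k=1  p_k/q_k = 306917/14127
(x₁, y₁) = (306917, 14127);  306917² − 472·14127² = 1 ✓

306917 14127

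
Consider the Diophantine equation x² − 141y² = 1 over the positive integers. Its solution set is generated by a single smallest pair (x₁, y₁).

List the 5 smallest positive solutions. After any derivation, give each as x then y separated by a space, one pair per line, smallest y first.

[11; 1,6,1,22] for √141; ℓ=4 ⇒ convergent index 3
step 0: (11, 1)  from 11·(1,0) + (0,1)
step 1: (12, 1)  from 1·(11,1) + (1,0)
step 2: (83, 7)  from 6·(12,1) + (11,1)
step 3: (95, 8)  from 1·(83,7) + (12,1)
fundamental: x₁=95, y₁=8  (since 9025 − 141·64 = 1)
n=2: (95,8)∘(95,8) = (95·95+141·8·8, 95·8+8·95) = (18049,1520)
n=3: (18049,1520)∘(95,8) = (95·18049+141·8·1520, 95·1520+8·18049) = (3429215,288792)
n=4: (3429215,288792)∘(95,8) = (95·3429215+141·8·288792, 95·288792+8·3429215) = (651532801,54868960)
n=5: (651532801,54868960)∘(95,8) = (95·651532801+141·8·54868960, 95·54868960+8·651532801) = (123787802975,10424813608)

95 8
18049 1520
3429215 288792
651532801 54868960
123787802975 10424813608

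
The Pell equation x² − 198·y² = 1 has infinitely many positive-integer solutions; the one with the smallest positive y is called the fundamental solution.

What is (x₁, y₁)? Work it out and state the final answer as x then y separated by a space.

197 14

√198 → a₀=14, period (14,28); ℓ=2 even so k=1
i=0: a=14 ⇒ p=14, q=1
i=1: a=14 ⇒ p=197, q=14
fundamental: x₁=197, y₁=14  (since 38809 − 198·196 = 1)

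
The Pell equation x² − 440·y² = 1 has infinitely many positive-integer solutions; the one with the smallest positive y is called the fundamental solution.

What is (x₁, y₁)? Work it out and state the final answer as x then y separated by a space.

21 1

[20; 1,40] for √440; ℓ=2 ⇒ convergent index 1
a_0=20:  p_0=20·1+0=20,  q_0=20·0+1=1
a_1=1:  p_1=1·20+1=21,  q_1=1·1+0=1
→ (21, 1).  Check: 21²=441, 440·1²=440, difference 1.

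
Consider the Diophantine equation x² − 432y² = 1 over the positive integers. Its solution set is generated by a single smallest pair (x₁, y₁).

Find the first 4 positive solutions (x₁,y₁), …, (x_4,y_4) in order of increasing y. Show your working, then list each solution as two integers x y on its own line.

1351 65
3650401 175630
9863382151 474552195
26650854921601 1282239855260

[20; 1,3,1,1,1,3,1,40] for √432; ℓ=8 ⇒ convergent index 7
k=0  a_k=20  p_k/q_k = 20/1
…
k=2  a_k=3  p_k/q_k = 83/4
k=3  a_k=1  p_k/q_k = 104/5
k=4  a_k=1  p_k/q_k = 187/9
k=5  a_k=1  p_k/q_k = 291/14
k=6  a_k=3  p_k/q_k = 1060/51
k=7  a_k=1  p_k/q_k = 1351/65
(x₁, y₁) = (1351, 65);  1351² − 432·65² = 1 ✓
n=2: (1351,65)∘(1351,65) = (1351·1351+432·65·65, 1351·65+65·1351) = (3650401,175630)
n=3: (3650401,175630)∘(1351,65) = (1351·3650401+432·65·175630, 1351·175630+65·3650401) = (9863382151,474552195)
n=4: (9863382151,474552195)∘(1351,65) = (1351·9863382151+432·65·474552195, 1351·474552195+65·9863382151) = (26650854921601,1282239855260)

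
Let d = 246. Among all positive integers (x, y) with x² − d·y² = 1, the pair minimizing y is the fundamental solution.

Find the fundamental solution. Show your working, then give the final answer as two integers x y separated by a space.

88805 5662

d=246: √d = [15; 1,2,5,1,14,1,5,2,1,30] (ℓ=10, even), read p_9/q_9
k=0  a_k=15  p_k/q_k = 15/1
k=1  a_k=1  p_k/q_k = 16/1
k=2  a_k=2  p_k/q_k = 47/3
k=3  a_k=5  p_k/q_k = 251/16
k=4  a_k=1  p_k/q_k = 298/19
k=5  a_k=14  p_k/q_k = 4423/282
…
k=7  a_k=5  p_k/q_k = 28028/1787
k=8  a_k=2  p_k/q_k = 60777/3875
k=9  a_k=1  p_k/q_k = 88805/5662
fundamental: x₁=88805, y₁=5662  (since 7886328025 − 246·32058244 = 1)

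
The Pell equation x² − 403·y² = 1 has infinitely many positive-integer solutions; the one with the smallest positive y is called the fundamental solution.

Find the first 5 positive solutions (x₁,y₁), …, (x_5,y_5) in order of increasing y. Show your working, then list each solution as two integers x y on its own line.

√403 → a₀=20, period (13,2,1,3,1,3,1,2,13,40); ℓ=10 even so k=9
step 0: (20, 1)  from 20·(1,0) + (0,1)
…
step 7: (17967, 895)  from 1·(14213,708) + (3754,187)
step 8: (50147, 2498)  from 2·(17967,895) + (14213,708)
step 9: (669878, 33369)  from 13·(50147,2498) + (17967,895)
fundamental: x₁=669878, y₁=33369  (since 448736534884 − 403·1113490161 = 1)
k=2:  x_2 = 669878·669878+403·33369·33369 = 897473069767,  y_2 = 669878·33369+33369·669878 = 44706317964
k=3:  x_3 = 669878·897473069767+403·33369·44706317964 = 1202394930058086974,  y_3 = 669878·44706317964+33369·897473069767 = 59895557730143415
k=4:  x_4 = 669878·1202394930058086974+403·33369·59895557730143415 = 1610915821914004898868577,  y_4 = 669878·59895557730143415+33369·1202394930058086974 = 80245432842261314788776
k=5:  x_5 = 669878·1610915821914004898868577+403·33369·80245432842261314788776 = 2158234137903017152358511160238,  y_5 = 669878·80245432842261314788776+33369·1610915821914004898868577 = 107509300122956754498421235241

669878 33369
897473069767 44706317964
1202394930058086974 59895557730143415
1610915821914004898868577 80245432842261314788776
2158234137903017152358511160238 107509300122956754498421235241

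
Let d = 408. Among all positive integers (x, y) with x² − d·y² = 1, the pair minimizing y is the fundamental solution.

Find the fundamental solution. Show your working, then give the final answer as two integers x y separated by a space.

√408 → a₀=20, period (5,40); ℓ=2 even so k=1
step 0: (20, 1)  from 20·(1,0) + (0,1)
step 1: (101, 5)  from 5·(20,1) + (1,0)
(x₁, y₁) = (101, 5);  101² − 408·5² = 1 ✓

101 5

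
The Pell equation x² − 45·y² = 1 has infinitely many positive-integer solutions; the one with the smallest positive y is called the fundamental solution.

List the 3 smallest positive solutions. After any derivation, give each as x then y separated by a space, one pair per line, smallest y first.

161 24
51841 7728
16692641 2488392

[6; 1,2,2,2,1,12] for √45; ℓ=6 ⇒ convergent index 5
a_0=6:  p_0=6·1+0=6,  q_0=6·0+1=1
a_1=1:  p_1=1·6+1=7,  q_1=1·1+0=1
a_2=2:  p_2=2·7+6=20,  q_2=2·1+1=3
a_3=2:  p_3=2·20+7=47,  q_3=2·3+1=7
a_4=2:  p_4=2·47+20=114,  q_4=2·7+3=17
a_5=1:  p_5=1·114+47=161,  q_5=1·17+7=24
(x₁, y₁) = (161, 24);  161² − 45·24² = 1 ✓
k=2:  x_2 = 161·161+45·24·24 = 51841,  y_2 = 161·24+24·161 = 7728
k=3:  x_3 = 161·51841+45·24·7728 = 16692641,  y_3 = 161·7728+24·51841 = 2488392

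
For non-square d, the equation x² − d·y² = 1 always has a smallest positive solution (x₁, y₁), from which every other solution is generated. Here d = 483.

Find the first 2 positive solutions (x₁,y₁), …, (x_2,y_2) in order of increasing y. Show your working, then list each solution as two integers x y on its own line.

√483 → a₀=21, period (1,42); ℓ=2 even so k=1
step 0: (21, 1)  from 21·(1,0) + (0,1)
step 1: (22, 1)  from 1·(21,1) + (1,0)
fundamental: x₁=22, y₁=1  (since 484 − 483·1 = 1)
k=2:  x_2 = 22·22+483·1·1 = 967,  y_2 = 22·1+1·22 = 44

22 1
967 44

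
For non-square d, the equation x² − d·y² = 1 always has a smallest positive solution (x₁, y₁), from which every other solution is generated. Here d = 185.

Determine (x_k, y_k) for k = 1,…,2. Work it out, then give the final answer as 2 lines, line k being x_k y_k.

[13; 1,1,1,1,26] for √185; ℓ=5 ⇒ convergent index 9
i=0: a=13 ⇒ p=13, q=1
i=1: a=1 ⇒ p=14, q=1
…
i=3: a=1 ⇒ p=41, q=3
i=4: a=1 ⇒ p=68, q=5
…
i=8: a=1 ⇒ p=5563, q=409
i=9: a=1 ⇒ p=9249, q=680
fundamental: x₁=9249, y₁=680  (since 85544001 − 185·462400 = 1)
(x_2, y_2) = (9249·9249 + 185·680·680, 9249·680 + 680·9249) = (171088001, 12578640)

9249 680
171088001 12578640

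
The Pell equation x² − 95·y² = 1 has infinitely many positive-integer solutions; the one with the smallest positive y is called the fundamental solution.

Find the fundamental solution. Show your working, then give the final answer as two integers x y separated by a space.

39 4

[9; 1,2,1,18] for √95; ℓ=4 ⇒ convergent index 3
i=0: a=9 ⇒ p=9, q=1
i=1: a=1 ⇒ p=10, q=1
i=2: a=2 ⇒ p=29, q=3
i=3: a=1 ⇒ p=39, q=4
→ (39, 4).  Check: 39²=1521, 95·4²=1520, difference 1.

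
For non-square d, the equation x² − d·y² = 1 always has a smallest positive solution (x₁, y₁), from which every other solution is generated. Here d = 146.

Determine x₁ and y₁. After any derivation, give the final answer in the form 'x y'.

145 12

√146 → a₀=12, period (12,24); ℓ=2 even so k=1
step 0: (12, 1)  from 12·(1,0) + (0,1)
step 1: (145, 12)  from 12·(12,1) + (1,0)
→ (145, 12).  Check: 145²=21025, 146·12²=21024, difference 1.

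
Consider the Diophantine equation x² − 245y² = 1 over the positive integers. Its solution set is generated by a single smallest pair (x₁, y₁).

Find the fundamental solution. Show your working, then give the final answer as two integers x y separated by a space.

51841 3312

d=245: √d = [15; 1,1,1,7,6,7,1,1,1,30] (ℓ=10, even), read p_9/q_9
i=0: a=15 ⇒ p=15, q=1
…
i=4: a=7 ⇒ p=360, q=23
i=5: a=6 ⇒ p=2207, q=141
i=6: a=7 ⇒ p=15809, q=1010
i=7: a=1 ⇒ p=18016, q=1151
i=8: a=1 ⇒ p=33825, q=2161
i=9: a=1 ⇒ p=51841, q=3312
→ (51841, 3312).  Check: 51841²=2687489281, 245·3312²=2687489280, difference 1.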